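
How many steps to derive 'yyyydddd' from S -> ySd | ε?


Derivation: S => ySd => yySdd => yyySddd => yyyySdddd => yyyydddd
Steps: 5


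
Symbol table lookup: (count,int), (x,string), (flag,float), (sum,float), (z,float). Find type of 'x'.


Lookup 'x' → type string


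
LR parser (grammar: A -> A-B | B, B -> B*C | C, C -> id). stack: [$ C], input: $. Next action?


'C' (not preceded by B*) is the handle for B -> C
Action: reduce (B -> C)


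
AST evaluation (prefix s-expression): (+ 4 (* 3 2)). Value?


Evaluate inner: (* 3 2) = 6
Evaluate root: (+ 4 6) = 10
Result: 10


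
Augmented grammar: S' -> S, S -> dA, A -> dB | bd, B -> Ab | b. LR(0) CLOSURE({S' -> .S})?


Start: S' -> .S
For each item with dot before a nonterminal B, add B -> .γ for every B-production
Closure: [S' -> .S, S -> .dA]


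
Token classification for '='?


Pattern: operator symbol
Type: OPERATOR


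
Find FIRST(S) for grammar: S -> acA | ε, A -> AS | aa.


Per alternative of S: FIRST(acA) = {a}; FIRST(ε) = {ε}
FIRST(S) = {a, ε}


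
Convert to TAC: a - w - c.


Break into single-operator statements:
t1 = a - w
t2 = t1 - c


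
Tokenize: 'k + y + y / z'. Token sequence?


Scan left to right, longest-match per lexeme
Tokens: ID(k), OP(+), ID(y), OP(+), ID(y), OP(/), ID(z)


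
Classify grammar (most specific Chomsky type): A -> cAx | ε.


Single nonterminal LHS, but c^n x^n is not regular
Classification: Type 2 (Context-Free)


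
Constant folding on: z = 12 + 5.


12 + 5 = 17 at compile time
Optimized: z = 17


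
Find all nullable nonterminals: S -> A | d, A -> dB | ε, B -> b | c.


A nonterminal is nullable iff some alternative derives ε (directly, or every symbol in it is nullable)
Nullable: {A, S}


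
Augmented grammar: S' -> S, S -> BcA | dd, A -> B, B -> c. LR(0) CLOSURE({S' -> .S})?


Start: S' -> .S
For each item with dot before a nonterminal B, add B -> .γ for every B-production
Closure: [S' -> .S, S -> .BcA, S -> .dd, B -> .c]


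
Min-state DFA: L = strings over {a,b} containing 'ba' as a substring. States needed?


KMP-style automaton: 2 progress states + 1 absorbing accept = 3
Minimal DFA: 3 states


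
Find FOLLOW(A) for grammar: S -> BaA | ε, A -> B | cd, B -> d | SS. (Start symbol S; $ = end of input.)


$ ∈ FOLLOW(S). For each A -> αBβ: add FIRST(β)\{ε} to FOLLOW(B); if β nullable, add FOLLOW(A).
FOLLOW(A) = {$, a, d}


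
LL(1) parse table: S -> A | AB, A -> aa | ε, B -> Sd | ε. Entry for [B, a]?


For [B, a]: 'a' ∈ FIRST(Sd)
Entry: B -> Sd


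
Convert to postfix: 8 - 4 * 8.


* has higher precedence, evaluate 4*8 first
Postfix: 8 4 8 * -


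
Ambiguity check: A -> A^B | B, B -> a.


precedence layered via separate nonterminal B: deterministic
Unambiguous


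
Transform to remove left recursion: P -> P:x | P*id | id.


Left-recursive alternatives: P:x, P*id; non-recursive: id
Introduce P': P -> idP', P' -> :xP' | *idP' | ε


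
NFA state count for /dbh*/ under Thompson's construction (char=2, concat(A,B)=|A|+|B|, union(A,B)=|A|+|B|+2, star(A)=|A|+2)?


Syntax tree has 3 char leaf(s), 0 union(s), 1 star(s)
chars contribute 3×2 = 6; each union adds +2; each star adds +2
Total: 6 + 0 + 2 = 8 states


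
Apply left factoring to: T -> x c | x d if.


Common prefix: 'x'
Factored: T -> x T', T' -> c | d if


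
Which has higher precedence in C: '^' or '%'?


'%' is multiplicative (level 10); '^' is bitwise XOR (level 4)
Higher level binds tighter
'%' has higher precedence than '^'


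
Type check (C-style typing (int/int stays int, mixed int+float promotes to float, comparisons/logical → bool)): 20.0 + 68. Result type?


Operand types: float + int
Rule: mixed int/float promotes to float; int/int stays int
Result type: float


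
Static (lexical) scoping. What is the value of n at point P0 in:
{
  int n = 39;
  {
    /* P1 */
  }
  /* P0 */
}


n declared in the same block as P0
n = 39


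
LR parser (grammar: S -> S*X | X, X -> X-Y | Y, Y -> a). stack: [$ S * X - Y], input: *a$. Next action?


handle 'X-Y' on top
Action: reduce (X -> X-Y)


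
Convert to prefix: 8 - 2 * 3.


'*' binds tighter: tree is (- 8 (* 2 3))
Prefix: - 8 * 2 3


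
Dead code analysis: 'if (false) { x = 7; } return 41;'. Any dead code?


condition is constant false, so the whole block is unreachable
Dead: 'if (false) { x = 7; }'


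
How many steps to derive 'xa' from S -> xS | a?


Derivation: S => xS => xa
Steps: 2


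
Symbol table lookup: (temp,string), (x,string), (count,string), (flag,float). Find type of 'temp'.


Lookup 'temp' → type string


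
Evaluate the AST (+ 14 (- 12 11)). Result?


Evaluate inner: (- 12 11) = 1
Evaluate root: (+ 14 1) = 15
Result: 15


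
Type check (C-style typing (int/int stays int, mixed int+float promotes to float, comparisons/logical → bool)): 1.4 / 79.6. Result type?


Operand types: float / float
Rule: mixed int/float promotes to float; int/int stays int
Result type: float


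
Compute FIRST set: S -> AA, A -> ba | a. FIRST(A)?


Per alternative of A: FIRST(ba) = {b}; FIRST(a) = {a}
FIRST(A) = {a, b}


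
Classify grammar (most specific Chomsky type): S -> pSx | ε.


Single nonterminal LHS, but p^n x^n is not regular
Classification: Type 2 (Context-Free)


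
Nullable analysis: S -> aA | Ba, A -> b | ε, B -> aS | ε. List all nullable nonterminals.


A nonterminal is nullable iff some alternative derives ε (directly, or every symbol in it is nullable)
Nullable: {A, B}


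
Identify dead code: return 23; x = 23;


statement follows a return and is unreachable
Dead: 'x = 23'


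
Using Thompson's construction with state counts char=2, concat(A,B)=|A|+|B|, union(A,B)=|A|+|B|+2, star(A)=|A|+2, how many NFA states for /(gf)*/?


Syntax tree has 2 char leaf(s), 0 union(s), 1 star(s)
chars contribute 2×2 = 4; each union adds +2; each star adds +2
Total: 4 + 0 + 2 = 6 states


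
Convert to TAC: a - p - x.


Break into single-operator statements:
t1 = a - p
t2 = t1 - x


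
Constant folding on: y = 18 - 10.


18 - 10 = 8 at compile time
Optimized: y = 8


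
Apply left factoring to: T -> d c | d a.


Common prefix: 'd'
Factored: T -> d T', T' -> c | a


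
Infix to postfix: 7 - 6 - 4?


Left to right (same or higher precedence on left)
Postfix: 7 6 - 4 -


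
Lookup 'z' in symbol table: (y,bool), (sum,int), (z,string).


Lookup 'z' → type string


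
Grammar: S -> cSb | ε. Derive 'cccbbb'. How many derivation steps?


Derivation: S => cSb => ccSbb => cccSbbb => cccbbb
Steps: 4


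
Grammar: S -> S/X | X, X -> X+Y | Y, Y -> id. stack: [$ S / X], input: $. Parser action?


handle 'S/X' on top; lookahead ∈ FOLLOW(S) = {/, $}
Action: reduce (S -> S/X)


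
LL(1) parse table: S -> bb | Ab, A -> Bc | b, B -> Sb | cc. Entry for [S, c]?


For [S, c]: 'c' ∈ FIRST(Ab)
Entry: S -> Ab


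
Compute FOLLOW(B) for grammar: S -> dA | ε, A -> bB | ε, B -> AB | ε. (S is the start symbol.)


$ ∈ FOLLOW(S). For each A -> αBβ: add FIRST(β)\{ε} to FOLLOW(B); if β nullable, add FOLLOW(A).
FOLLOW(B) = {$, b}


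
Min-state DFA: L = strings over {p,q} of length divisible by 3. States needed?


Track length mod 3: states 0..2, accept at 0
Minimal DFA: 3 states


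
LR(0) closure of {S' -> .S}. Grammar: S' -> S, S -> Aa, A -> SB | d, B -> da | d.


Start: S' -> .S
For each item with dot before a nonterminal B, add B -> .γ for every B-production
Closure: [S' -> .S, S -> .Aa, A -> .SB, A -> .d]


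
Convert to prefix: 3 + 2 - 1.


left-to-right (same/higher precedence on left): tree is (- (+ 3 2) 1)
Prefix: - + 3 2 1


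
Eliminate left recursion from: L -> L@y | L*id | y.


Left-recursive alternatives: L@y, L*id; non-recursive: y
Introduce L': L -> yL', L' -> @yL' | *idL' | ε


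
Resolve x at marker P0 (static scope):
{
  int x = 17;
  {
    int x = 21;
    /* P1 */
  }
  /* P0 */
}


x declared in the same block as P0
x = 17


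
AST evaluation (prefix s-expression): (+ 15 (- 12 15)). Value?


Evaluate inner: (- 12 15) = -3
Evaluate root: (+ 15 -3) = 12
Result: 12


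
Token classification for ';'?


Pattern: delimiter/punctuation
Type: PUNCTUATION


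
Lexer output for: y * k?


Scan left to right, longest-match per lexeme
Tokens: ID(y), OP(*), ID(k)


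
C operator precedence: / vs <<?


'/' is multiplicative (level 10); '<<' is shift (level 8)
Higher level binds tighter
'/' has higher precedence than '<<'


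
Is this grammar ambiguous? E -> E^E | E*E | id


'id^id*id' has two parse trees (no precedence encoded between ^ and *)
Ambiguous


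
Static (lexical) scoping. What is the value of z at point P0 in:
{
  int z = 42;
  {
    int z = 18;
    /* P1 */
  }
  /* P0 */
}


z declared in the same block as P0
z = 42


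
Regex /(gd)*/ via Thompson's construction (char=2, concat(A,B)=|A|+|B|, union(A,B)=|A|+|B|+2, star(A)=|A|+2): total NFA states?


Syntax tree has 2 char leaf(s), 0 union(s), 1 star(s)
chars contribute 2×2 = 4; each union adds +2; each star adds +2
Total: 4 + 0 + 2 = 6 states


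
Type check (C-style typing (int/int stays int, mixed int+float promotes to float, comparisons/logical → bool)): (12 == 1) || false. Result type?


Operand types: bool || bool
Rule: logical operators take bool operands and yield bool
Result type: bool


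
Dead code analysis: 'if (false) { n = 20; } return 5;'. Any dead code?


condition is constant false, so the whole block is unreachable
Dead: 'if (false) { n = 20; }'


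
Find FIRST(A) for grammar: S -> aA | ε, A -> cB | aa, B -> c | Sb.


Per alternative of A: FIRST(cB) = {c}; FIRST(aa) = {a}
FIRST(A) = {a, c}


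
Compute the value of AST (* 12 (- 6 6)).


Evaluate inner: (- 6 6) = 0
Evaluate root: (* 12 0) = 0
Result: 0


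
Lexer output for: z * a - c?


Scan left to right, longest-match per lexeme
Tokens: ID(z), OP(*), ID(a), OP(-), ID(c)


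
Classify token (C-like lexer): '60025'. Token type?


Pattern: digits only
Type: INTEGER_LITERAL


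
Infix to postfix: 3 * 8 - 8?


Left to right (same or higher precedence on left)
Postfix: 3 8 * 8 -


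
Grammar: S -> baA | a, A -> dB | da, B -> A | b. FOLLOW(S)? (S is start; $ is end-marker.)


$ ∈ FOLLOW(S). For each A -> αBβ: add FIRST(β)\{ε} to FOLLOW(B); if β nullable, add FOLLOW(A).
FOLLOW(S) = {$}


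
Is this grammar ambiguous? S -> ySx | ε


balanced y^n…x^n: each string has a unique parse
Unambiguous


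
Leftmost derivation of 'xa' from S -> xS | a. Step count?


Derivation: S => xS => xa
Steps: 2


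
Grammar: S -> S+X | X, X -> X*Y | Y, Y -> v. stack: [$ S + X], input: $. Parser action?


handle 'S+X' on top; lookahead ∈ FOLLOW(S) = {+, $}
Action: reduce (S -> S+X)


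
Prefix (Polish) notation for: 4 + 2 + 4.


left-to-right (same/higher precedence on left): tree is (+ (+ 4 2) 4)
Prefix: + + 4 2 4


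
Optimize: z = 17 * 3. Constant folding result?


17 * 3 = 51 at compile time
Optimized: z = 51


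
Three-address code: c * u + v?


Break into single-operator statements:
t1 = c * u
t2 = t1 + v


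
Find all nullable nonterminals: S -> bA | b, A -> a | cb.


A nonterminal is nullable iff some alternative derives ε (directly, or every symbol in it is nullable)
Nullable: {}


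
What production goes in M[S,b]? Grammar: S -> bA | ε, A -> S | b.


For [S, b]: 'b' ∈ FIRST(bA)
Entry: S -> bA


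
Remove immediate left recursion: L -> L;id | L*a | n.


Left-recursive alternatives: L;id, L*a; non-recursive: n
Introduce L': L -> nL', L' -> ;idL' | *aL' | ε


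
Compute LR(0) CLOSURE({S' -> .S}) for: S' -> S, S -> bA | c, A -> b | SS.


Start: S' -> .S
For each item with dot before a nonterminal B, add B -> .γ for every B-production
Closure: [S' -> .S, S -> .bA, S -> .c]


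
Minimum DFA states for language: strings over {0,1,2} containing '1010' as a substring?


KMP-style automaton: 4 progress states + 1 absorbing accept = 5
Minimal DFA: 5 states


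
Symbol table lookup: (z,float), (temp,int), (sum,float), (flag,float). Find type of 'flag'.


Lookup 'flag' → type float


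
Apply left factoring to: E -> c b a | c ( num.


Common prefix: 'c'
Factored: E -> c E', E' -> b a | ( num


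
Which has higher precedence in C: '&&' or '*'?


'*' is multiplicative (level 10); '&&' is logical AND (level 2)
Higher level binds tighter
'*' has higher precedence than '&&'


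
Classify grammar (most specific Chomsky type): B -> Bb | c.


Left-linear: every RHS is a terminal or one nonterminal followed by a terminal
Classification: Type 3 (Regular)


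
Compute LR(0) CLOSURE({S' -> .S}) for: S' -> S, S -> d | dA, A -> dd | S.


Start: S' -> .S
For each item with dot before a nonterminal B, add B -> .γ for every B-production
Closure: [S' -> .S, S -> .d, S -> .dA]


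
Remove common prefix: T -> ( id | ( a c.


Common prefix: '('
Factored: T -> ( T', T' -> id | a c


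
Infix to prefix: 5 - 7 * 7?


'*' binds tighter: tree is (- 5 (* 7 7))
Prefix: - 5 * 7 7


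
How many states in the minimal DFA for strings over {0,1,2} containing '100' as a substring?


KMP-style automaton: 3 progress states + 1 absorbing accept = 4
Minimal DFA: 4 states


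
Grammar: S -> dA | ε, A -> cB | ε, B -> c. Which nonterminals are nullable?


A nonterminal is nullable iff some alternative derives ε (directly, or every symbol in it is nullable)
Nullable: {A, S}


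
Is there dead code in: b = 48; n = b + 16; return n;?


b is read by n's definition; n is returned
No dead code


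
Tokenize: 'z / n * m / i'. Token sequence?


Scan left to right, longest-match per lexeme
Tokens: ID(z), OP(/), ID(n), OP(*), ID(m), OP(/), ID(i)


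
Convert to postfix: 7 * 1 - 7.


Left to right (same or higher precedence on left)
Postfix: 7 1 * 7 -


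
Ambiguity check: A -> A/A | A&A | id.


'id/id&id' has two parse trees (no precedence encoded between / and &)
Ambiguous


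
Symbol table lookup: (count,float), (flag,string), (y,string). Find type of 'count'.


Lookup 'count' → type float


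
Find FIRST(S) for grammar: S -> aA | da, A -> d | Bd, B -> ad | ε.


Per alternative of S: FIRST(aA) = {a}; FIRST(da) = {d}
FIRST(S) = {a, d}


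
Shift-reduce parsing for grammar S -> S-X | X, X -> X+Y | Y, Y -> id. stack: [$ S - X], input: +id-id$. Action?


'+' can extend X; shift to build X -> X+Y
Action: shift


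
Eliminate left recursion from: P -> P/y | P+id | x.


Left-recursive alternatives: P/y, P+id; non-recursive: x
Introduce P': P -> xP', P' -> /yP' | +idP' | ε


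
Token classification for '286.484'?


Pattern: digits with a decimal point
Type: FLOAT_LITERAL


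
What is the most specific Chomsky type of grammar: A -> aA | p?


Right-linear: every RHS is a terminal or a terminal followed by one nonterminal
Classification: Type 3 (Regular)


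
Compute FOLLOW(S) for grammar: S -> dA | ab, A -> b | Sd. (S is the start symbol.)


$ ∈ FOLLOW(S). For each A -> αBβ: add FIRST(β)\{ε} to FOLLOW(B); if β nullable, add FOLLOW(A).
FOLLOW(S) = {$, d}


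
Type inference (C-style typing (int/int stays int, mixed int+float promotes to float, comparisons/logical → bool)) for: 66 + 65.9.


Operand types: int + float
Rule: mixed int/float promotes to float; int/int stays int
Result type: float


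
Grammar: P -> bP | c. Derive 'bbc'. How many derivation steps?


Derivation: P => bP => bbP => bbc
Steps: 3


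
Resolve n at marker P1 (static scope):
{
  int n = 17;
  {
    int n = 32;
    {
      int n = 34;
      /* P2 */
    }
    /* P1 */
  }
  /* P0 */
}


n declared in the same block as P1
n = 32


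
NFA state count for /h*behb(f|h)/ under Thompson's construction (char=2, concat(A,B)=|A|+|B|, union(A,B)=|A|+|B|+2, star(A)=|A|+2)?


Syntax tree has 7 char leaf(s), 1 union(s), 1 star(s)
chars contribute 7×2 = 14; each union adds +2; each star adds +2
Total: 14 + 2 + 2 = 18 states


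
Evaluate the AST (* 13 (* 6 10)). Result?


Evaluate inner: (* 6 10) = 60
Evaluate root: (* 13 60) = 780
Result: 780


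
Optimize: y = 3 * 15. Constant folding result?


3 * 15 = 45 at compile time
Optimized: y = 45


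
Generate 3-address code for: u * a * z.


Break into single-operator statements:
t1 = u * a
t2 = t1 * z


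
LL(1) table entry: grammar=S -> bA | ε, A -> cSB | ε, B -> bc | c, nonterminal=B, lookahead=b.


For [B, b]: 'b' ∈ FIRST(bc)
Entry: B -> bc


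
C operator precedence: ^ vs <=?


'<=' is relational (level 7); '^' is bitwise XOR (level 4)
Higher level binds tighter
'<=' has higher precedence than '^'


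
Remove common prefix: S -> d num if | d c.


Common prefix: 'd'
Factored: S -> d S', S' -> num if | c


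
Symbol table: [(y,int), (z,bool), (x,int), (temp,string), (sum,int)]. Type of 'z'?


Lookup 'z' → type bool


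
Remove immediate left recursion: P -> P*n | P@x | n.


Left-recursive alternatives: P*n, P@x; non-recursive: n
Introduce P': P -> nP', P' -> *nP' | @xP' | ε


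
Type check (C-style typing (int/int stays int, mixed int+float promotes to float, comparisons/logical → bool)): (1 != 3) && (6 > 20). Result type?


Operand types: bool && bool
Rule: logical operators take bool operands and yield bool
Result type: bool


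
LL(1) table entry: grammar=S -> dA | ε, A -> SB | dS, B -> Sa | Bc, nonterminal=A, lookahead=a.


For [A, a]: 'a' ∈ FIRST(SB)
Entry: A -> SB


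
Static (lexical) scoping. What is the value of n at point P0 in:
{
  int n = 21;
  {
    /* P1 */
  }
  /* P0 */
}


n declared in the same block as P0
n = 21


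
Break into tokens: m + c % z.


Scan left to right, longest-match per lexeme
Tokens: ID(m), OP(+), ID(c), OP(%), ID(z)


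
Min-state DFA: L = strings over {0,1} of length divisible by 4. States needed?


Track length mod 4: states 0..3, accept at 0
Minimal DFA: 4 states


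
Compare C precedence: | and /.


'/' is multiplicative (level 10); '|' is bitwise OR (level 3)
Higher level binds tighter
'/' has higher precedence than '|'


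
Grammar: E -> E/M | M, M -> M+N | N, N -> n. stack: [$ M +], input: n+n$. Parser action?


no handle; shift 'n'
Action: shift


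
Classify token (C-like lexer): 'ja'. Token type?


Pattern: letter/underscore followed by alphanumerics, not a keyword
Type: IDENTIFIER


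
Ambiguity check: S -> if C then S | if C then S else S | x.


dangling else: 'if C then if C then x else x' parses two ways
Ambiguous


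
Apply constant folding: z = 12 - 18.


12 - 18 = -6 at compile time
Optimized: z = -6


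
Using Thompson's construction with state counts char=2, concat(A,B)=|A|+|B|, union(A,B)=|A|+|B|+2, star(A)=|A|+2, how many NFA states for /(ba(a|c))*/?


Syntax tree has 4 char leaf(s), 1 union(s), 1 star(s)
chars contribute 4×2 = 8; each union adds +2; each star adds +2
Total: 8 + 2 + 2 = 12 states


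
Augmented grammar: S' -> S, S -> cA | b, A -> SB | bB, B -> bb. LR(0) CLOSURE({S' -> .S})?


Start: S' -> .S
For each item with dot before a nonterminal B, add B -> .γ for every B-production
Closure: [S' -> .S, S -> .cA, S -> .b]


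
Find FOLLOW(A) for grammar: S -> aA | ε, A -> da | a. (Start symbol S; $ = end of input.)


$ ∈ FOLLOW(S). For each A -> αBβ: add FIRST(β)\{ε} to FOLLOW(B); if β nullable, add FOLLOW(A).
FOLLOW(A) = {$}


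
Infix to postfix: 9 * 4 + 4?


Left to right (same or higher precedence on left)
Postfix: 9 4 * 4 +


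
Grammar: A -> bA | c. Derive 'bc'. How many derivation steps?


Derivation: A => bA => bc
Steps: 2


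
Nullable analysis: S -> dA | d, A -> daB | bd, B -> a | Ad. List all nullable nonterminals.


A nonterminal is nullable iff some alternative derives ε (directly, or every symbol in it is nullable)
Nullable: {}


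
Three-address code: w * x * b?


Break into single-operator statements:
t1 = w * x
t2 = t1 * b


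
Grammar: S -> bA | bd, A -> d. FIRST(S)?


Per alternative of S: FIRST(bA) = {b}; FIRST(bd) = {b}
FIRST(S) = {b}


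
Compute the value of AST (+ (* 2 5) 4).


Evaluate inner: (* 2 5) = 10
Evaluate root: (+ 10 4) = 14
Result: 14


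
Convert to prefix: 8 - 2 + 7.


left-to-right (same/higher precedence on left): tree is (+ (- 8 2) 7)
Prefix: + - 8 2 7


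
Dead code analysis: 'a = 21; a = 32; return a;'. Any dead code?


first assignment to a is overwritten before any read
Dead: 'a = 21'


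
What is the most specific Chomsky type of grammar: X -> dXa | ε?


Single nonterminal LHS, but d^n a^n is not regular
Classification: Type 2 (Context-Free)


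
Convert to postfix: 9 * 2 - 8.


Left to right (same or higher precedence on left)
Postfix: 9 2 * 8 -


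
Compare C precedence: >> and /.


'/' is multiplicative (level 10); '>>' is shift (level 8)
Higher level binds tighter
'/' has higher precedence than '>>'


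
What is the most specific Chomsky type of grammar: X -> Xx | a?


Left-linear: every RHS is a terminal or one nonterminal followed by a terminal
Classification: Type 3 (Regular)


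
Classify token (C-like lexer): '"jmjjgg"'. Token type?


Pattern: double-quoted sequence
Type: STRING_LITERAL


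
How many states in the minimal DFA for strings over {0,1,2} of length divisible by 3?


Track length mod 3: states 0..2, accept at 0
Minimal DFA: 3 states


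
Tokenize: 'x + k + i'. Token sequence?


Scan left to right, longest-match per lexeme
Tokens: ID(x), OP(+), ID(k), OP(+), ID(i)


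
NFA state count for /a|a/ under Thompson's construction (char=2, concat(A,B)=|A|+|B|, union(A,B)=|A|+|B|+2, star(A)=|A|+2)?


Syntax tree has 2 char leaf(s), 1 union(s), 0 star(s)
chars contribute 2×2 = 4; each union adds +2; each star adds +2
Total: 4 + 2 + 0 = 6 states


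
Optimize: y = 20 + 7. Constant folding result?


20 + 7 = 27 at compile time
Optimized: y = 27


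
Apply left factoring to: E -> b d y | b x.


Common prefix: 'b'
Factored: E -> b E', E' -> d y | x


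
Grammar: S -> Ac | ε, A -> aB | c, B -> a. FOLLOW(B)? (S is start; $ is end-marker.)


$ ∈ FOLLOW(S). For each A -> αBβ: add FIRST(β)\{ε} to FOLLOW(B); if β nullable, add FOLLOW(A).
FOLLOW(B) = {c}


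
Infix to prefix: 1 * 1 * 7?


left-to-right (same/higher precedence on left): tree is (* (* 1 1) 7)
Prefix: * * 1 1 7


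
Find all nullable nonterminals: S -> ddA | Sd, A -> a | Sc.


A nonterminal is nullable iff some alternative derives ε (directly, or every symbol in it is nullable)
Nullable: {}


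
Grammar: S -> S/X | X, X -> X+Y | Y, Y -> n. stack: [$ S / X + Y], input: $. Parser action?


handle 'X+Y' on top
Action: reduce (X -> X+Y)


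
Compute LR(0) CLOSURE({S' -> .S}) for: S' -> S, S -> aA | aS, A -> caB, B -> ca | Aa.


Start: S' -> .S
For each item with dot before a nonterminal B, add B -> .γ for every B-production
Closure: [S' -> .S, S -> .aA, S -> .aS]


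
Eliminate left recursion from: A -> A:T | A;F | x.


Left-recursive alternatives: A:T, A;F; non-recursive: x
Introduce A': A -> xA', A' -> :TA' | ;FA' | ε


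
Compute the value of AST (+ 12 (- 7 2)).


Evaluate inner: (- 7 2) = 5
Evaluate root: (+ 12 5) = 17
Result: 17


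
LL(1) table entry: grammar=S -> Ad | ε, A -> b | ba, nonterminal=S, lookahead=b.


For [S, b]: 'b' ∈ FIRST(Ad)
Entry: S -> Ad


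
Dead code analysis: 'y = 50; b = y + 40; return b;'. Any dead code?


y is read by b's definition; b is returned
No dead code


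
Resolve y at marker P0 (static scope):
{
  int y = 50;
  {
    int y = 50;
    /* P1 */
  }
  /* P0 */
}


y declared in the same block as P0
y = 50


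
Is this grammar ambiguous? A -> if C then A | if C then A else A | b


dangling else: 'if C then if C then b else b' parses two ways
Ambiguous


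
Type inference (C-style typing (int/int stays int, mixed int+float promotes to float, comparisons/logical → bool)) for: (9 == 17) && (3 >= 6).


Operand types: bool && bool
Rule: logical operators take bool operands and yield bool
Result type: bool


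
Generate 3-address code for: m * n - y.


Break into single-operator statements:
t1 = m * n
t2 = t1 - y


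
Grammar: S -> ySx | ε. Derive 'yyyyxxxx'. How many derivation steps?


Derivation: S => ySx => yySxx => yyySxxx => yyyySxxxx => yyyyxxxx
Steps: 5


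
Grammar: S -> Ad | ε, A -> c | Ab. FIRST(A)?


Per alternative of A: FIRST(c) = {c}; FIRST(Ab) = {c}
FIRST(A) = {c}


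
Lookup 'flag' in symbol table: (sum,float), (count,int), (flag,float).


Lookup 'flag' → type float


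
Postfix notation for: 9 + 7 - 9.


Left to right (same or higher precedence on left)
Postfix: 9 7 + 9 -


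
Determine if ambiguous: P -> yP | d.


right-linear, alternatives start with distinct terminals 'y' vs 'd': unique leftmost derivation
Unambiguous


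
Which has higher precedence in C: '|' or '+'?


'+' is additive (level 9); '|' is bitwise OR (level 3)
Higher level binds tighter
'+' has higher precedence than '|'


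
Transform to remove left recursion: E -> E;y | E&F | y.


Left-recursive alternatives: E;y, E&F; non-recursive: y
Introduce E': E -> yE', E' -> ;yE' | &FE' | ε


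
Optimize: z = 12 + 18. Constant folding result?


12 + 18 = 30 at compile time
Optimized: z = 30


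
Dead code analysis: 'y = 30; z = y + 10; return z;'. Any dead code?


y is read by z's definition; z is returned
No dead code


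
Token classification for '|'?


Pattern: operator symbol
Type: OPERATOR


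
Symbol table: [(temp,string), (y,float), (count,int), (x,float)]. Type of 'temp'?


Lookup 'temp' → type string


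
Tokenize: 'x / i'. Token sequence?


Scan left to right, longest-match per lexeme
Tokens: ID(x), OP(/), ID(i)


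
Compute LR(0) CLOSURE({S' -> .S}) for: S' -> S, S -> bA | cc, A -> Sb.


Start: S' -> .S
For each item with dot before a nonterminal B, add B -> .γ for every B-production
Closure: [S' -> .S, S -> .bA, S -> .cc]


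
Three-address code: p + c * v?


Break into single-operator statements:
t1 = c * v
t2 = p + t1


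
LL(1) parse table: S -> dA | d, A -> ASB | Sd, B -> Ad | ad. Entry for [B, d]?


For [B, d]: 'd' ∈ FIRST(Ad)
Entry: B -> Ad


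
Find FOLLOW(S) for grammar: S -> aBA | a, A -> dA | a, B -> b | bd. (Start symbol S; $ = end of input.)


$ ∈ FOLLOW(S). For each A -> αBβ: add FIRST(β)\{ε} to FOLLOW(B); if β nullable, add FOLLOW(A).
FOLLOW(S) = {$}


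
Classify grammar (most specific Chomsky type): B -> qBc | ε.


Single nonterminal LHS, but q^n c^n is not regular
Classification: Type 2 (Context-Free)


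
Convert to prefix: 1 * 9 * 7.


left-to-right (same/higher precedence on left): tree is (* (* 1 9) 7)
Prefix: * * 1 9 7


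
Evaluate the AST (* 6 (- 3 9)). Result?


Evaluate inner: (- 3 9) = -6
Evaluate root: (* 6 -6) = -36
Result: -36


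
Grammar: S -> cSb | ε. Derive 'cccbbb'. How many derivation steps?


Derivation: S => cSb => ccSbb => cccSbbb => cccbbb
Steps: 4


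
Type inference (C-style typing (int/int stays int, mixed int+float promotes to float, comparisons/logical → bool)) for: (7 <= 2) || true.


Operand types: bool || bool
Rule: logical operators take bool operands and yield bool
Result type: bool


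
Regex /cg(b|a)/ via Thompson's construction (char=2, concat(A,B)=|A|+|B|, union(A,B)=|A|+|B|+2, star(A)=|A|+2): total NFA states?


Syntax tree has 4 char leaf(s), 1 union(s), 0 star(s)
chars contribute 4×2 = 8; each union adds +2; each star adds +2
Total: 8 + 2 + 0 = 10 states


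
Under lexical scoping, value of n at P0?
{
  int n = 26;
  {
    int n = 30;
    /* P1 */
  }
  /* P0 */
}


n declared in the same block as P0
n = 26


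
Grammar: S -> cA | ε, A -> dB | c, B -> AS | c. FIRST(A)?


Per alternative of A: FIRST(dB) = {d}; FIRST(c) = {c}
FIRST(A) = {c, d}


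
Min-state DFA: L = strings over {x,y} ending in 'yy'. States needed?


Track the longest suffix of input matching a prefix of 'yy': 3 classes (prefixes of length 0..2)
Minimal DFA: 3 states


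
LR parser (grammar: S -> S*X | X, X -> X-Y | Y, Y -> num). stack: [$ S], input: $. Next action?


start symbol S on stack, input exhausted
Action: accept


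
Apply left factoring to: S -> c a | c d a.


Common prefix: 'c'
Factored: S -> c S', S' -> a | d a


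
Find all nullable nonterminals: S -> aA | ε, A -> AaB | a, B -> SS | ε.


A nonterminal is nullable iff some alternative derives ε (directly, or every symbol in it is nullable)
Nullable: {B, S}


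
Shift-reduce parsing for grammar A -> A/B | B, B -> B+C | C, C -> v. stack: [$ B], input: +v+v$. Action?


shift '+' to continue B -> B+C
Action: shift


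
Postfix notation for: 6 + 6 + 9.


Left to right (same or higher precedence on left)
Postfix: 6 6 + 9 +


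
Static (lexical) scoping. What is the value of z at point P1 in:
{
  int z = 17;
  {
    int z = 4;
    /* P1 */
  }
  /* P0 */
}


z declared in the same block as P1
z = 4


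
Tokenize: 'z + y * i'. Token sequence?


Scan left to right, longest-match per lexeme
Tokens: ID(z), OP(+), ID(y), OP(*), ID(i)


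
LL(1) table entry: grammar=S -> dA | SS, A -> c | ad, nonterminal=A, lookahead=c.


For [A, c]: 'c' ∈ FIRST(c)
Entry: A -> c


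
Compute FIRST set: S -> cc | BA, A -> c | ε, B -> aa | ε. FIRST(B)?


Per alternative of B: FIRST(aa) = {a}; FIRST(ε) = {ε}
FIRST(B) = {a, ε}


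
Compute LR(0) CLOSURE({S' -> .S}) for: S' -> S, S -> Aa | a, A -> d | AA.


Start: S' -> .S
For each item with dot before a nonterminal B, add B -> .γ for every B-production
Closure: [S' -> .S, S -> .Aa, S -> .a, A -> .d, A -> .AA]


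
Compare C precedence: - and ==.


'-' is additive (level 9); '==' is equality (level 6)
Higher level binds tighter
'-' has higher precedence than '=='


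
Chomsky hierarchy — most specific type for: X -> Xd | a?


Left-linear: every RHS is a terminal or one nonterminal followed by a terminal
Classification: Type 3 (Regular)


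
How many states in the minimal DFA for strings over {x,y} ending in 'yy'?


Track the longest suffix of input matching a prefix of 'yy': 3 classes (prefixes of length 0..2)
Minimal DFA: 3 states


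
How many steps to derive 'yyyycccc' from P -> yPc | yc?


Derivation: P => yPc => yyPcc => yyyPccc => yyyycccc
Steps: 4


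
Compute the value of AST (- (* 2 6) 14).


Evaluate inner: (* 2 6) = 12
Evaluate root: (- 12 14) = -2
Result: -2


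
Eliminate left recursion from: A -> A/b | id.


Left-recursive alternatives: A/b; non-recursive: id
Introduce A': A -> idA', A' -> /bA' | ε


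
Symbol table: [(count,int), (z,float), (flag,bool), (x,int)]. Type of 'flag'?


Lookup 'flag' → type bool


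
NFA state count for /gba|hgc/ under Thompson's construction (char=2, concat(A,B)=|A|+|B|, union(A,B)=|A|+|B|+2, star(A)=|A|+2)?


Syntax tree has 6 char leaf(s), 1 union(s), 0 star(s)
chars contribute 6×2 = 12; each union adds +2; each star adds +2
Total: 12 + 2 + 0 = 14 states


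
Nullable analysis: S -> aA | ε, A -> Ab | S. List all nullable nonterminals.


A nonterminal is nullable iff some alternative derives ε (directly, or every symbol in it is nullable)
Nullable: {A, S}


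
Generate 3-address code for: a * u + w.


Break into single-operator statements:
t1 = a * u
t2 = t1 + w


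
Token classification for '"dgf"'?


Pattern: double-quoted sequence
Type: STRING_LITERAL


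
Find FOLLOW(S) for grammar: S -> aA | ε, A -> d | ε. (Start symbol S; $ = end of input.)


$ ∈ FOLLOW(S). For each A -> αBβ: add FIRST(β)\{ε} to FOLLOW(B); if β nullable, add FOLLOW(A).
FOLLOW(S) = {$}


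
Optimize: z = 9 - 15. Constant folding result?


9 - 15 = -6 at compile time
Optimized: z = -6


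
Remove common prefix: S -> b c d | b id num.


Common prefix: 'b'
Factored: S -> b S', S' -> c d | id num


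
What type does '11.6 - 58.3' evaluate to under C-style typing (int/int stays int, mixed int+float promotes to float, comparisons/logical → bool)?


Operand types: float - float
Rule: mixed int/float promotes to float; int/int stays int
Result type: float


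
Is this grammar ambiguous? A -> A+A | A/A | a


'a+a/a' has two parse trees (no precedence encoded between + and /)
Ambiguous


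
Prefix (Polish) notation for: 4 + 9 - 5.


left-to-right (same/higher precedence on left): tree is (- (+ 4 9) 5)
Prefix: - + 4 9 5


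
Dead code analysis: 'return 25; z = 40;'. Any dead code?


statement follows a return and is unreachable
Dead: 'z = 40'


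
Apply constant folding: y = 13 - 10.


13 - 10 = 3 at compile time
Optimized: y = 3


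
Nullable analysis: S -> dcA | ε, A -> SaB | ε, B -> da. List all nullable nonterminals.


A nonterminal is nullable iff some alternative derives ε (directly, or every symbol in it is nullable)
Nullable: {A, S}


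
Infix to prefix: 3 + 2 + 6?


left-to-right (same/higher precedence on left): tree is (+ (+ 3 2) 6)
Prefix: + + 3 2 6


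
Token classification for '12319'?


Pattern: digits only
Type: INTEGER_LITERAL


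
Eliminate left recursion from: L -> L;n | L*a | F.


Left-recursive alternatives: L;n, L*a; non-recursive: F
Introduce L': L -> FL', L' -> ;nL' | *aL' | ε


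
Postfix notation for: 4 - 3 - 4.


Left to right (same or higher precedence on left)
Postfix: 4 3 - 4 -


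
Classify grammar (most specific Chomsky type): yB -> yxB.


LHS has context (more than one symbol) and |LHS| ≤ |RHS|
Classification: Type 1 (Context-Sensitive)


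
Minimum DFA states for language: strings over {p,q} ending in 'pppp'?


Track the longest suffix of input matching a prefix of 'pppp': 5 classes (prefixes of length 0..4)
Minimal DFA: 5 states


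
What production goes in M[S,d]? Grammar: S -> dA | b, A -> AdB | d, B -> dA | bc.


For [S, d]: 'd' ∈ FIRST(dA)
Entry: S -> dA


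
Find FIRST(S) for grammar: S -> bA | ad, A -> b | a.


Per alternative of S: FIRST(bA) = {b}; FIRST(ad) = {a}
FIRST(S) = {a, b}


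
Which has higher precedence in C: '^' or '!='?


'!=' is equality (level 6); '^' is bitwise XOR (level 4)
Higher level binds tighter
'!=' has higher precedence than '^'


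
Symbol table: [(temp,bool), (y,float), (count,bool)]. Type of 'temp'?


Lookup 'temp' → type bool


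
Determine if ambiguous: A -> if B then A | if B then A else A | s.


dangling else: 'if B then if B then s else s' parses two ways
Ambiguous


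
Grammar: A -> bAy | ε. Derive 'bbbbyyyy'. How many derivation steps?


Derivation: A => bAy => bbAyy => bbbAyyy => bbbbAyyyy => bbbbyyyy
Steps: 5


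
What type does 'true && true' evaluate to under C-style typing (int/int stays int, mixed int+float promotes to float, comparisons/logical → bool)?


Operand types: bool && bool
Rule: logical operators take bool operands and yield bool
Result type: bool


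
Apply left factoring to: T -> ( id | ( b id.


Common prefix: '('
Factored: T -> ( T', T' -> id | b id


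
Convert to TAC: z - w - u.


Break into single-operator statements:
t1 = z - w
t2 = t1 - u


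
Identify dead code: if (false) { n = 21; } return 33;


condition is constant false, so the whole block is unreachable
Dead: 'if (false) { n = 21; }'


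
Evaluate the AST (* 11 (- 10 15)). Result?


Evaluate inner: (- 10 15) = -5
Evaluate root: (* 11 -5) = -55
Result: -55


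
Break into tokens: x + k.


Scan left to right, longest-match per lexeme
Tokens: ID(x), OP(+), ID(k)


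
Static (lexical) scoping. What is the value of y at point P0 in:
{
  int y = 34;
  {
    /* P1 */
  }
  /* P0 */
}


y declared in the same block as P0
y = 34


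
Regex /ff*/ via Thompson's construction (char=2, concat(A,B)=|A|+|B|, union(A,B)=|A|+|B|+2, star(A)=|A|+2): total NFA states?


Syntax tree has 2 char leaf(s), 0 union(s), 1 star(s)
chars contribute 2×2 = 4; each union adds +2; each star adds +2
Total: 4 + 0 + 2 = 6 states


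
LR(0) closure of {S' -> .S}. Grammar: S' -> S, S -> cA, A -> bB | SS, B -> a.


Start: S' -> .S
For each item with dot before a nonterminal B, add B -> .γ for every B-production
Closure: [S' -> .S, S -> .cA]


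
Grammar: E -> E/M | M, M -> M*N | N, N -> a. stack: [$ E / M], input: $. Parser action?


handle 'E/M' on top; lookahead ∈ FOLLOW(E) = {/, $}
Action: reduce (E -> E/M)


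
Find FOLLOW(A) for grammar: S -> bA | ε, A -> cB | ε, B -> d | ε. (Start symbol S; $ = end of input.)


$ ∈ FOLLOW(S). For each A -> αBβ: add FIRST(β)\{ε} to FOLLOW(B); if β nullable, add FOLLOW(A).
FOLLOW(A) = {$}


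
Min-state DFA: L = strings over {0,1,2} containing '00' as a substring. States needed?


KMP-style automaton: 2 progress states + 1 absorbing accept = 3
Minimal DFA: 3 states


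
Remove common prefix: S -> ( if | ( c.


Common prefix: '('
Factored: S -> ( S', S' -> if | c


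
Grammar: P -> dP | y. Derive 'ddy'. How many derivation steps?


Derivation: P => dP => ddP => ddy
Steps: 3


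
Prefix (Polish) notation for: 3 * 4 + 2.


left-to-right (same/higher precedence on left): tree is (+ (* 3 4) 2)
Prefix: + * 3 4 2


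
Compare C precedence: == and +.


'+' is additive (level 9); '==' is equality (level 6)
Higher level binds tighter
'+' has higher precedence than '=='


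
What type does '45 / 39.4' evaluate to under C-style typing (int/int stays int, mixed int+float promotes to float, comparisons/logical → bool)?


Operand types: int / float
Rule: mixed int/float promotes to float; int/int stays int
Result type: float


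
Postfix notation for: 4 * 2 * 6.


Left to right (same or higher precedence on left)
Postfix: 4 2 * 6 *


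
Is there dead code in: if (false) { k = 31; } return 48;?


condition is constant false, so the whole block is unreachable
Dead: 'if (false) { k = 31; }'


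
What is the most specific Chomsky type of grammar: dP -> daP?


LHS has context (more than one symbol) and |LHS| ≤ |RHS|
Classification: Type 1 (Context-Sensitive)


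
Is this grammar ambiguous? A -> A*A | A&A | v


'v*v&v' has two parse trees (no precedence encoded between * and &)
Ambiguous


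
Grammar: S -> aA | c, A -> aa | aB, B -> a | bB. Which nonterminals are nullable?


A nonterminal is nullable iff some alternative derives ε (directly, or every symbol in it is nullable)
Nullable: {}


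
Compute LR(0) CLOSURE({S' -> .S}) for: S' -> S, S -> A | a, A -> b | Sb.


Start: S' -> .S
For each item with dot before a nonterminal B, add B -> .γ for every B-production
Closure: [S' -> .S, S -> .A, S -> .a, A -> .b, A -> .Sb]


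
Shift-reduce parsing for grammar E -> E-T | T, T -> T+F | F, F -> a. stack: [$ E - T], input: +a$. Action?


'+' can extend T; shift to build T -> T+F
Action: shift


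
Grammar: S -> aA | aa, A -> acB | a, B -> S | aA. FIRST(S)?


Per alternative of S: FIRST(aA) = {a}; FIRST(aa) = {a}
FIRST(S) = {a}
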